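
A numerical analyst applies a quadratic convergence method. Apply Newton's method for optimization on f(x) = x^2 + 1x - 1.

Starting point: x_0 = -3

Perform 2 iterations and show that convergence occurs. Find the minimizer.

f(x) = x^2 + 1x - 1, f'(x) = 2x + (1), f''(x) = 2
Step 1: f'(-3) = -5, x_1 = -3 - -5/2 = -1/2
Step 2: f'(-1/2) = 0, x_2 = -1/2 (converged)
Newton's method converges in 1 step for quadratics.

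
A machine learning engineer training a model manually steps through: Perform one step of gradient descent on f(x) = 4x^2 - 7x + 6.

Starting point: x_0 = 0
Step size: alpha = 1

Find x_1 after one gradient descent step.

f(x) = 4x^2 - 7x + 6
f'(x) = 8x - 7
f'(0) = 8*0 + (-7) = -7
x_1 = x_0 - alpha * f'(x_0) = 0 - 1 * -7 = 7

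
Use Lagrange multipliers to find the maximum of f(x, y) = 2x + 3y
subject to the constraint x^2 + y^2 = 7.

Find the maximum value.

Set up Lagrange conditions: grad f = lambda * grad g
  2 = 2*lambda*x
  3 = 2*lambda*y
From these: x/y = 2/3, so x = 2t, y = 3t for some t.
Substitute into constraint: (2t)^2 + (3t)^2 = 7
  t^2 * 13 = 7
  t = sqrt(7/13)
Maximum = 2*x + 3*y = (2^2 + 3^2)*t = 13 * sqrt(7/13) = sqrt(91)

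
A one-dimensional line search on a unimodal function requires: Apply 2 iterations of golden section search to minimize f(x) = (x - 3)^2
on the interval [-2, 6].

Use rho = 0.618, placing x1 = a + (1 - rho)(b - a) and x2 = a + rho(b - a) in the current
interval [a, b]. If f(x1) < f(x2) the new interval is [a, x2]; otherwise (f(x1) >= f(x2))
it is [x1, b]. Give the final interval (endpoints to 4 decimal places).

Golden section search for min of f(x) = (x - 3)^2 on [-2, 6].
Each step: x1 = a + (1 - rho)(b - a), x2 = a + rho(b - a); if f(x1) < f(x2) keep [a, x2], otherwise keep [x1, b].
Step 1: [-2.0000, 6.0000], x1=1.0560 (f=3.7791), x2=2.9440 (f=0.0031); f(x1) > f(x2) => keep [1.0560, 6.0000]
Step 2: [1.0560, 6.0000], x1=2.9446 (f=0.0031), x2=4.1114 (f=1.2352); f(x1) < f(x2) => keep [1.0560, 4.1114]
Final interval: [1.0560, 4.1114]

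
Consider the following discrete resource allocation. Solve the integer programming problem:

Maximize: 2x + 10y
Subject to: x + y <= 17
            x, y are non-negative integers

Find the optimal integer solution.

Objective: 2x + 10y, constraint: x + y <= 17
Coefficient of y is 10 > coefficient of x is 2, so allocate the entire budget to y.
Optimal: x = 0, y = 17, value = 170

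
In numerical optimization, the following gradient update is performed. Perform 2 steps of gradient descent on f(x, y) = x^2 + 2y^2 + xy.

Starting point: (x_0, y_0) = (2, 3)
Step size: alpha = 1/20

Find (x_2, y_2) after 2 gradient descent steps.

f(x,y) = x^2 + 2y^2 + xy
grad_x = 2x + 1y, grad_y = 4y + 1x
Step 1: grad = (7, 14), (33/20, 23/10)
Step 2: grad = (28/5, 217/20), (137/100, 703/400)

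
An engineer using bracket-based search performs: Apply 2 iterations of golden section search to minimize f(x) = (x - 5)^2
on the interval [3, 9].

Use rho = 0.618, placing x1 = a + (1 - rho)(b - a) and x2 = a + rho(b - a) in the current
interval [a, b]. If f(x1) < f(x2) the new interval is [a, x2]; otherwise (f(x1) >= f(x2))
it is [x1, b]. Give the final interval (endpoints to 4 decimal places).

Golden section search for min of f(x) = (x - 5)^2 on [3, 9].
Each step: x1 = a + (1 - rho)(b - a), x2 = a + rho(b - a); if f(x1) < f(x2) keep [a, x2], otherwise keep [x1, b].
Step 1: [3.0000, 9.0000], x1=5.2920 (f=0.0853), x2=6.7080 (f=2.9173); f(x1) < f(x2) => keep [3.0000, 6.7080]
Step 2: [3.0000, 6.7080], x1=4.4165 (f=0.3405), x2=5.2915 (f=0.0850); f(x1) > f(x2) => keep [4.4165, 6.7080]
Final interval: [4.4165, 6.7080]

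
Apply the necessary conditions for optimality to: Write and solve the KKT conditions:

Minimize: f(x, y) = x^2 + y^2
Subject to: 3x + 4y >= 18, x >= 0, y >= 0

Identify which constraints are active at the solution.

KKT conditions for min x^2 + y^2 s.t. 3x + 4y >= 18, x >= 0, y >= 0:
Stationarity: 2x = mu*3 + mu_x, 2y = mu*4 + mu_y, with mu, mu_x, mu_y >= 0
Complementary slackness: mu*(3x + 4y - 18) = 0, mu_x*x = 0, mu_y*y = 0
(0, 0) is infeasible (3*0 + 4*0 < 18), so if mu = 0 stationarity would force x = mu_x/2 >= 0, y = mu_y/2 >= 0 with mu_x*x = mu_y*y = 0, i.e. x = y = 0: contradiction. Hence mu > 0 and 3x + 4y = 18 is active.
Try x > 0, y > 0 (so mu_x = mu_y = 0): x = 3*mu/2, y = 4*mu/2
Substitute: 3*(3*mu/2) + 4*(4*mu/2) = 18
  mu*25/2 = 18 => mu = 36/25
x* = 54/25 > 0, y* = 72/25 > 0, consistent with mu_x = mu_y = 0.
f is convex and the constraints are linear, so this KKT point is the global minimum.
f* = 324/25
Active constraints: 3x + 4y >= 18 (holds with equality, mu = 36/25 > 0); x >= 0 and y >= 0 are inactive (mu_x = mu_y = 0).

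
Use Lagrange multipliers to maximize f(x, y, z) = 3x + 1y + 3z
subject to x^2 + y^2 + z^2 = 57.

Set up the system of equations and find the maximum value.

Lagrange conditions: 3 = 2*lambda*x, 1 = 2*lambda*y, 3 = 2*lambda*z
So x:3 = y:1 = z:3, i.e. x = 3t, y = 1t, z = 3t
Constraint: t^2*(3^2 + 1^2 + 3^2) = 57
  t^2 * 19 = 57  =>  t = sqrt(3)
Maximum = 3*3t + 1*1t + 3*3t = 19*sqrt(3) = sqrt(1083)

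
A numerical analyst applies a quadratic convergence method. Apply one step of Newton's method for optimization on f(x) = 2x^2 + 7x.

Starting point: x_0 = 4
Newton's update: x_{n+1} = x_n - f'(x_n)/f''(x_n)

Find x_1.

f(x) = 2x^2 + 7x
f'(x) = 4x + (7), f''(x) = 4
Newton step: x_1 = x_0 - f'(x_0)/f''(x_0)
f'(4) = 23
x_1 = 4 - 23/4 = -7/4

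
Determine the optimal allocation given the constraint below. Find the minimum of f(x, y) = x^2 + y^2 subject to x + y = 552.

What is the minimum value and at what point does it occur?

Substitute y = 552 - x into f(x,y) = x^2 + y^2:
g(x) = x^2 + (552 - x)^2 = 2x^2 - 1104x + 304704
g'(x) = 4x - 1104 = 0  =>  x = 276
y = 552 - 276 = 276
Minimum value = 276^2 + 276^2 = 152352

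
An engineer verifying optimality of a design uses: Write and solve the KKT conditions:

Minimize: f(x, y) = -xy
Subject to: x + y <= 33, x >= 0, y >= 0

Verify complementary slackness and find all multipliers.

Problem: min -xy s.t. x + y <= 33 (multiplier lambda), x >= 0 (mu_x), y >= 0 (mu_y)
KKT stationarity: -y + lambda - mu_x = 0, -x + lambda - mu_y = 0, with lambda, mu_x, mu_y >= 0
Complementary slackness: lambda*(x + y - 33) = 0, mu_x*x = 0, mu_y*y = 0
If lambda = 0: y = -mu_x <= 0 and x = -mu_y <= 0 force x = y = 0 with f = 0; but x = y = 33/2 is feasible with f = -1089/4 < 0, so this is not the minimum. Hence lambda > 0 and x + y = 33.
Try x > 0, y > 0 (so mu_x = mu_y = 0): y = lambda, x = lambda => x = y = lambda
x + y = 33 => 2*lambda = 33 => lambda = 33/2
x* = y* = 33/2 > 0, consistent with mu_x = mu_y = 0.
(Any feasible point with x = 0 or y = 0 has f = 0 > -1089/4, so the minimum is not on those boundaries.)
min(-xy) = -1089/4 (i.e. max xy = 1089/4)
Multipliers: lambda = 33/2, mu_x = 0, mu_y = 0
Complementary slackness: lambda*(x + y - 33) = 33/2*(33/2 + 33/2 - 33) = 0, mu_x*x = 0*33/2 = 0, mu_y*y = 0*33/2 = 0. Satisfied.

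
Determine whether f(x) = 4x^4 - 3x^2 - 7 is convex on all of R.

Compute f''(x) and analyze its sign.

f(x) = 4x^4 - 3x^2 - 7
f'(x) = 16x^3 + -6x
f''(x) = 48x^2 + -6
f''(0) = -6 < 0, so not convex near x = 0
Therefore, f is not globally convex on R.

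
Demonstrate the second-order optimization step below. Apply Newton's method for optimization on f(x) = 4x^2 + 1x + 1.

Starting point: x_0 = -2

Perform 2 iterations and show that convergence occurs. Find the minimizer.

f(x) = 4x^2 + 1x + 1, f'(x) = 8x + (1), f''(x) = 8
Step 1: f'(-2) = -15, x_1 = -2 - -15/8 = -1/8
Step 2: f'(-1/8) = 0, x_2 = -1/8 (converged)
Newton's method converges in 1 step for quadratics.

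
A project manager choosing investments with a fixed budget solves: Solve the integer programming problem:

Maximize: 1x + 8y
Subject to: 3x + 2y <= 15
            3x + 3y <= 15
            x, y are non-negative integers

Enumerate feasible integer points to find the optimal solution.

Constraint 1: 3x + 2y <= 15
Constraint 2: 3x + 3y <= 15
Feasible x range (need y >= 0): 0 <= x <= min(15/3, 15/3) => x in {0, ..., 5}.
Enumerate feasible integer points row by row (the coefficient of y is 8 > 0, so for each x the largest feasible y gives the best value):
  x = 0: y <= min((15 - 3*0)/2, (15 - 3*0)/3) => y in {0, ..., 5}; best 1*0 + 8*5 = 40
  x = 1: y <= min((15 - 3*1)/2, (15 - 3*1)/3) => y in {0, ..., 4}; best 1*1 + 8*4 = 33
  x = 2: y <= min((15 - 3*2)/2, (15 - 3*2)/3) => y in {0, ..., 3}; best 1*2 + 8*3 = 26
  x = 3: y <= min((15 - 3*3)/2, (15 - 3*3)/3) => y in {0, ..., 2}; best 1*3 + 8*2 = 19
  x = 4: y <= min((15 - 3*4)/2, (15 - 3*4)/3) => y in {0, ..., 1}; best 1*4 + 8*1 = 12
  x = 5: y <= min((15 - 3*5)/2, (15 - 3*5)/3) => y in {0}; best 1*5 + 8*0 = 5
The maximum 1x + 8y = 40 is achieved at x = 0, y = 5.
Check: 3*0 + 2*5 = 10 <= 15 and 3*0 + 3*5 = 15 <= 15.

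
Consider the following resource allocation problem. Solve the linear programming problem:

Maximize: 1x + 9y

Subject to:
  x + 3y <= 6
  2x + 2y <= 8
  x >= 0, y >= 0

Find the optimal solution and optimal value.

Feasible vertices: (0, 0), (0, 2), (3, 1), (4, 0)
Objective 1x + 9y at each:
  (0, 0): 0
  (0, 2): 18
  (3, 1): 12
  (4, 0): 4
Maximum is 18 at (0, 2).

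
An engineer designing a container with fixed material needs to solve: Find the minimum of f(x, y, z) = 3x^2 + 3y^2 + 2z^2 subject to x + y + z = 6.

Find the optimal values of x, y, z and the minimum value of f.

Using Lagrange multipliers on f = 3x^2 + 3y^2 + 2z^2 with constraint x + y + z = 6:
Conditions: 2*3*x = lambda, 2*3*y = lambda, 2*2*z = lambda
So x = lambda/6, y = lambda/6, z = lambda/4
Substituting into constraint: lambda * (7/12) = 6
lambda = 72/7
x = 12/7, y = 12/7, z = 18/7
Minimum value = 216/7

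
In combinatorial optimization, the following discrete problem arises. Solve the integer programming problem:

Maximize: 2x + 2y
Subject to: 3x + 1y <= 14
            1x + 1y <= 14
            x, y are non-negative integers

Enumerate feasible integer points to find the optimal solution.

Constraint 1: 3x + 1y <= 14
Constraint 2: 1x + 1y <= 14
Feasible x range (need y >= 0): 0 <= x <= min(14/3, 14/1) => x in {0, ..., 4}.
Enumerate feasible integer points row by row (the coefficient of y is 2 > 0, so for each x the largest feasible y gives the best value):
  x = 0: y <= min((14 - 3*0)/1, (14 - 1*0)/1) => y in {0, ..., 14}; best 2*0 + 2*14 = 28
  x = 1: y <= min((14 - 3*1)/1, (14 - 1*1)/1) => y in {0, ..., 11}; best 2*1 + 2*11 = 24
  x = 2: y <= min((14 - 3*2)/1, (14 - 1*2)/1) => y in {0, ..., 8}; best 2*2 + 2*8 = 20
  x = 3: y <= min((14 - 3*3)/1, (14 - 1*3)/1) => y in {0, ..., 5}; best 2*3 + 2*5 = 16
  x = 4: y <= min((14 - 3*4)/1, (14 - 1*4)/1) => y in {0, ..., 2}; best 2*4 + 2*2 = 12
The maximum 2x + 2y = 28 is achieved at x = 0, y = 14.
Check: 3*0 + 1*14 = 14 <= 14 and 1*0 + 1*14 = 14 <= 14.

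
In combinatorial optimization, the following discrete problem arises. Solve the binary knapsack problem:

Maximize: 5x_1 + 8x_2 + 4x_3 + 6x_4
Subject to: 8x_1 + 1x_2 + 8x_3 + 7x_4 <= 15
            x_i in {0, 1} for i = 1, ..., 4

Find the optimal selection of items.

Items: item 1 (v=5, w=8), item 2 (v=8, w=1), item 3 (v=4, w=8), item 4 (v=6, w=7)
Capacity: 15
Checking all 16 subsets (w = total weight, v = total value):
  {}: w = 0, v = 0
  {1}: w = 8, v = 5
  {2}: w = 1, v = 8
  {3}: w = 8, v = 4
  {4}: w = 7, v = 6
  {1, 2}: w = 9, v = 13
  {1, 3}: w = 16 > 15, infeasible
  {1, 4}: w = 15, v = 11
  {2, 3}: w = 9, v = 12
  {2, 4}: w = 8, v = 14
  {3, 4}: w = 15, v = 10
  {1, 2, 3}: w = 17 > 15, infeasible
  {1, 2, 4}: w = 16 > 15, infeasible
  {1, 3, 4}: w = 23 > 15, infeasible
  {2, 3, 4}: w = 16 > 15, infeasible
  {1, 2, 3, 4}: w = 24 > 15, infeasible
Best feasible subset: items [2, 4]
Total weight: 8 <= 15, total value: 14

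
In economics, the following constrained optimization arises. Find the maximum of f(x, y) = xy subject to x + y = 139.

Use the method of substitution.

Substitute y = 139 - x into f(x,y) = xy:
g(x) = x(139 - x) = 139x - x^2
g'(x) = 139 - 2x = 0  =>  x = 139/2
y = 139 - 139/2 = 139/2
Maximum value = (139/2) * (139/2) = 19321/4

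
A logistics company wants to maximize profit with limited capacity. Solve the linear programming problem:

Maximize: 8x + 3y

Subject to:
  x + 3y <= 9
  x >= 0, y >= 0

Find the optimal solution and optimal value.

The feasible region has vertices at [(0, 0), (9, 0), (0, 3)].
Checking objective 8x + 3y at each vertex:
  (0, 0): 8*0 + 3*0 = 0
  (9, 0): 8*9 + 3*0 = 72
  (0, 3): 8*0 + 3*3 = 9
Maximum is 72 at (9, 0).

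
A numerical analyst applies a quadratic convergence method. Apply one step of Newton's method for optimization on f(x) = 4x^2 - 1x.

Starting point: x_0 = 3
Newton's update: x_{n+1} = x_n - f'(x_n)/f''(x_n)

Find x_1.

f(x) = 4x^2 - 1x
f'(x) = 8x + (-1), f''(x) = 8
Newton step: x_1 = x_0 - f'(x_0)/f''(x_0)
f'(3) = 23
x_1 = 3 - 23/8 = 1/8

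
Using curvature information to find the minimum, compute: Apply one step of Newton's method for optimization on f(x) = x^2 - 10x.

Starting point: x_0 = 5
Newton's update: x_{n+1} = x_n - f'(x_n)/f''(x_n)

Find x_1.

f(x) = x^2 - 10x
f'(x) = 2x + (-10), f''(x) = 2
Newton step: x_1 = x_0 - f'(x_0)/f''(x_0)
f'(5) = 0
x_1 = 5 - 0/2 = 5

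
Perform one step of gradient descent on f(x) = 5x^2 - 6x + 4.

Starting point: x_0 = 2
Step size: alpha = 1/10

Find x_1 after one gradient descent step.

f(x) = 5x^2 - 6x + 4
f'(x) = 10x - 6
f'(2) = 10*2 + (-6) = 14
x_1 = x_0 - alpha * f'(x_0) = 2 - 1/10 * 14 = 3/5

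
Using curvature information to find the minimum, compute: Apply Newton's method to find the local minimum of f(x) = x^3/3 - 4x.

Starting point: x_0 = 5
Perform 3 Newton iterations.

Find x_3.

f(x) = x^3/3 - 4x
f'(x) = x^2 - 4, f''(x) = 2x
Newton update: x_{n+1} = x_n - (x_n^2 - 4)/(2*x_n)
Step 1: x_0 = 5, f'=21, f''=10, x_1 = 29/10
Step 2: x_1 = 29/10, f'=441/100, f''=29/5, x_2 = 1241/580
Step 3: x_2 = 1241/580, f'=194481/336400, f''=1241/290, x_3 = 2885681/1439560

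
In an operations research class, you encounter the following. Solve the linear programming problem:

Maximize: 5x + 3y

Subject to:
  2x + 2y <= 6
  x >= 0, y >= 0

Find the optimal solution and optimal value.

The feasible region has vertices at [(0, 0), (3, 0), (0, 3)].
Checking objective 5x + 3y at each vertex:
  (0, 0): 5*0 + 3*0 = 0
  (3, 0): 5*3 + 3*0 = 15
  (0, 3): 5*0 + 3*3 = 9
Maximum is 15 at (3, 0).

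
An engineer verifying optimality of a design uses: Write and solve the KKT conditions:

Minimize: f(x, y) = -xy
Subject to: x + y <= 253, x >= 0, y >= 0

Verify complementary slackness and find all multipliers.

Problem: min -xy s.t. x + y <= 253 (multiplier lambda), x >= 0 (mu_x), y >= 0 (mu_y)
KKT stationarity: -y + lambda - mu_x = 0, -x + lambda - mu_y = 0, with lambda, mu_x, mu_y >= 0
Complementary slackness: lambda*(x + y - 253) = 0, mu_x*x = 0, mu_y*y = 0
If lambda = 0: y = -mu_x <= 0 and x = -mu_y <= 0 force x = y = 0 with f = 0; but x = y = 253/2 is feasible with f = -64009/4 < 0, so this is not the minimum. Hence lambda > 0 and x + y = 253.
Try x > 0, y > 0 (so mu_x = mu_y = 0): y = lambda, x = lambda => x = y = lambda
x + y = 253 => 2*lambda = 253 => lambda = 253/2
x* = y* = 253/2 > 0, consistent with mu_x = mu_y = 0.
(Any feasible point with x = 0 or y = 0 has f = 0 > -64009/4, so the minimum is not on those boundaries.)
min(-xy) = -64009/4 (i.e. max xy = 64009/4)
Multipliers: lambda = 253/2, mu_x = 0, mu_y = 0
Complementary slackness: lambda*(x + y - 253) = 253/2*(253/2 + 253/2 - 253) = 0, mu_x*x = 0*253/2 = 0, mu_y*y = 0*253/2 = 0. Satisfied.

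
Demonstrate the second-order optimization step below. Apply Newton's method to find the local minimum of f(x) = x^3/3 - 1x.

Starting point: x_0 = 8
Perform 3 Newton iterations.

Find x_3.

f(x) = x^3/3 - 1x
f'(x) = x^2 - 1, f''(x) = 2x
Newton update: x_{n+1} = x_n - (x_n^2 - 1)/(2*x_n)
Step 1: x_0 = 8, f'=63, f''=16, x_1 = 65/16
Step 2: x_1 = 65/16, f'=3969/256, f''=65/8, x_2 = 4481/2080
Step 3: x_2 = 4481/2080, f'=15752961/4326400, f''=4481/1040, x_3 = 24405761/18640960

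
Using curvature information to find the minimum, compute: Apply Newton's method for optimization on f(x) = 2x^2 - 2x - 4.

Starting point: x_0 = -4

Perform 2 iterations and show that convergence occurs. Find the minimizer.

f(x) = 2x^2 - 2x - 4, f'(x) = 4x + (-2), f''(x) = 4
Step 1: f'(-4) = -18, x_1 = -4 - -18/4 = 1/2
Step 2: f'(1/2) = 0, x_2 = 1/2 (converged)
Newton's method converges in 1 step for quadratics.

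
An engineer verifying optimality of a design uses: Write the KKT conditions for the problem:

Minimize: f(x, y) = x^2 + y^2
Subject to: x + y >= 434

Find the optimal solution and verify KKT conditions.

KKT conditions for min x^2 + y^2 s.t. x + y >= 434:
Stationarity: 2x = mu, 2y = mu
So x = y = mu/2.
Complementary slackness: mu*(x + y - 434) = 0
Primal feasibility: x + y >= 434; dual feasibility: mu >= 0
If mu = 0 then x = y = 0, but 0 + 0 < 434 is infeasible, so the constraint is active.
Constraint active: x + y = 2*(mu/2) = 434 => mu = 434
x = y = 217, f = 94178
Verify: stationarity 2*217 = 434 = mu; primal 217 + 217 = 434 >= 434; dual mu = 434 >= 0; complementary slackness 434*(434 - 434) = 0. All KKT conditions hold.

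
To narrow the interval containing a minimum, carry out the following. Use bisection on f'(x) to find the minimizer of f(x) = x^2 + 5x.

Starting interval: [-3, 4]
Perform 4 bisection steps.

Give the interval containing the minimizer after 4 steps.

Finding critical point of f(x) = x^2 + 5x using bisection on f'(x) = 2x + 5.
f'(x) = 0 when x = -5/2.
Starting interval: [-3, 4]
Step 1: mid = 1/2, f'(mid) = 6, new interval = [-3, 1/2]
Step 2: mid = -5/4, f'(mid) = 5/2, new interval = [-3, -5/4]
Step 3: mid = -17/8, f'(mid) = 3/4, new interval = [-3, -17/8]
Step 4: mid = -41/16, f'(mid) = -1/8, new interval = [-41/16, -17/8]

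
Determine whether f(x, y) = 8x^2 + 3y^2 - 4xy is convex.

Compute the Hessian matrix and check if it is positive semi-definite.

f(x,y) = 8x^2 + 3y^2 - 4xy
Hessian H = [[16, -4], [-4, 6]]
trace(H) = 22, det(H) = 80
Eigenvalues: (22 +/- sqrt(164)) / 2 = 17.4, 4.597
Since both eigenvalues > 0, f is convex.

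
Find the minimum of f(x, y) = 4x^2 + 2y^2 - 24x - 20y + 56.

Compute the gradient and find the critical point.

f(x,y) = 4x^2 + 2y^2 - 24x - 20y + 56
df/dx = 8x + (-24) = 0  =>  x = 3
df/dy = 4y + (-20) = 0  =>  y = 5
f(3, 5) = 4*(3)^2 + 2*(5)^2 + -24*(3) + -20*(5) + 56 = -30
Hessian is diagonal with entries 8, 4 > 0, so this is a minimum.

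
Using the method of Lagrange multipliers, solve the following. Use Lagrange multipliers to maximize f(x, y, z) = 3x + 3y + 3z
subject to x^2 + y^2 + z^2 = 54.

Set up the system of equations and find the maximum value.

Lagrange conditions: 3 = 2*lambda*x, 3 = 2*lambda*y, 3 = 2*lambda*z
So x:3 = y:3 = z:3, i.e. x = 3t, y = 3t, z = 3t
Constraint: t^2*(3^2 + 3^2 + 3^2) = 54
  t^2 * 27 = 54  =>  t = sqrt(2)
Maximum = 3*3t + 3*3t + 3*3t = 27*sqrt(2) = sqrt(1458)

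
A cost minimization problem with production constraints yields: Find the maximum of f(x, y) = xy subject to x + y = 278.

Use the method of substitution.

Substitute y = 278 - x into f(x,y) = xy:
g(x) = x(278 - x) = 278x - x^2
g'(x) = 278 - 2x = 0  =>  x = 139
y = 278 - 139 = 139
Maximum value = 139 * 139 = 19321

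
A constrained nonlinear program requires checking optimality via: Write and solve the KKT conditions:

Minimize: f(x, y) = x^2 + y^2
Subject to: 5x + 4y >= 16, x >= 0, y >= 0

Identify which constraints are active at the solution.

KKT conditions for min x^2 + y^2 s.t. 5x + 4y >= 16, x >= 0, y >= 0:
Stationarity: 2x = mu*5 + mu_x, 2y = mu*4 + mu_y, with mu, mu_x, mu_y >= 0
Complementary slackness: mu*(5x + 4y - 16) = 0, mu_x*x = 0, mu_y*y = 0
(0, 0) is infeasible (5*0 + 4*0 < 16), so if mu = 0 stationarity would force x = mu_x/2 >= 0, y = mu_y/2 >= 0 with mu_x*x = mu_y*y = 0, i.e. x = y = 0: contradiction. Hence mu > 0 and 5x + 4y = 16 is active.
Try x > 0, y > 0 (so mu_x = mu_y = 0): x = 5*mu/2, y = 4*mu/2
Substitute: 5*(5*mu/2) + 4*(4*mu/2) = 16
  mu*41/2 = 16 => mu = 32/41
x* = 80/41 > 0, y* = 64/41 > 0, consistent with mu_x = mu_y = 0.
f is convex and the constraints are linear, so this KKT point is the global minimum.
f* = 256/41
Active constraints: 5x + 4y >= 16 (holds with equality, mu = 32/41 > 0); x >= 0 and y >= 0 are inactive (mu_x = mu_y = 0).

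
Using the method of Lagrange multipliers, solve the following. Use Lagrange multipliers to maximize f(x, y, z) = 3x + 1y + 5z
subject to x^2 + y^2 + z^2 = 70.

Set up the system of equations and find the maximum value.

Lagrange conditions: 3 = 2*lambda*x, 1 = 2*lambda*y, 5 = 2*lambda*z
So x:3 = y:1 = z:5, i.e. x = 3t, y = 1t, z = 5t
Constraint: t^2*(3^2 + 1^2 + 5^2) = 70
  t^2 * 35 = 70  =>  t = sqrt(2)
Maximum = 3*3t + 1*1t + 5*5t = 35*sqrt(2) = sqrt(2450)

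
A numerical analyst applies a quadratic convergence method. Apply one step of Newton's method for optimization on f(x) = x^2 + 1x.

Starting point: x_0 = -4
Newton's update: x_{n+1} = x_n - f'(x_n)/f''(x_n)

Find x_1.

f(x) = x^2 + 1x
f'(x) = 2x + (1), f''(x) = 2
Newton step: x_1 = x_0 - f'(x_0)/f''(x_0)
f'(-4) = -7
x_1 = -4 - -7/2 = -1/2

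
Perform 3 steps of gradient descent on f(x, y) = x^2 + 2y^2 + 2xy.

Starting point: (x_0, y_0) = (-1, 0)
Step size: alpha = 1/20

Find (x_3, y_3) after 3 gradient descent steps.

f(x,y) = x^2 + 2y^2 + 2xy
grad_x = 2x + 2y, grad_y = 4y + 2x
Step 1: grad = (-2, -2), (-9/10, 1/10)
Step 2: grad = (-8/5, -7/5), (-41/50, 17/100)
Step 3: grad = (-13/10, -24/25), (-151/200, 109/500)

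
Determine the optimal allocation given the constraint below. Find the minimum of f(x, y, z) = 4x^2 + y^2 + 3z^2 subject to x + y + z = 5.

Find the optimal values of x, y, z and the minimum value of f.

Using Lagrange multipliers on f = 4x^2 + y^2 + 3z^2 with constraint x + y + z = 5:
Conditions: 2*4*x = lambda, 2*1*y = lambda, 2*3*z = lambda
So x = lambda/8, y = lambda/2, z = lambda/6
Substituting into constraint: lambda * (19/24) = 5
lambda = 120/19
x = 15/19, y = 60/19, z = 20/19
Minimum value = 300/19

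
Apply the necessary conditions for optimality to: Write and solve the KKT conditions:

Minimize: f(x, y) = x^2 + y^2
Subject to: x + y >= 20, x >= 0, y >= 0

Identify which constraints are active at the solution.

KKT conditions for min x^2 + y^2 s.t. 1x + 1y >= 20, x >= 0, y >= 0:
Stationarity: 2x = mu*1 + mu_x, 2y = mu*1 + mu_y, with mu, mu_x, mu_y >= 0
Complementary slackness: mu*(x + y - 20) = 0, mu_x*x = 0, mu_y*y = 0
(0, 0) is infeasible (1*0 + 1*0 < 20), so if mu = 0 stationarity would force x = mu_x/2 >= 0, y = mu_y/2 >= 0 with mu_x*x = mu_y*y = 0, i.e. x = y = 0: contradiction. Hence mu > 0 and x + y = 20 is active.
Try x > 0, y > 0 (so mu_x = mu_y = 0): x = 1*mu/2, y = 1*mu/2
Substitute: 1*(1*mu/2) + 1*(1*mu/2) = 20
  mu*2/2 = 20 => mu = 20
x* = 10 > 0, y* = 10 > 0, consistent with mu_x = mu_y = 0.
f is convex and the constraints are linear, so this KKT point is the global minimum.
f* = 200
Active constraints: x + y >= 20 (holds with equality, mu = 20 > 0); x >= 0 and y >= 0 are inactive (mu_x = mu_y = 0).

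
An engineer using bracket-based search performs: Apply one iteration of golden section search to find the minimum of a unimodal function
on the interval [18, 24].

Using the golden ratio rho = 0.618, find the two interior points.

Golden section search on [18, 24].
Golden ratio rho = 0.618 (approx).
Interior points:
  x_1 = 18 + (1-0.618)*6 = 20.2920
  x_2 = 18 + 0.618*6 = 21.7080
Compare f(x_1) and f(x_2) to determine which subinterval to keep.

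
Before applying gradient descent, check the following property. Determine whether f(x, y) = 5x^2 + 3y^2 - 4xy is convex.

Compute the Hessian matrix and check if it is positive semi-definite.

f(x,y) = 5x^2 + 3y^2 - 4xy
Hessian H = [[10, -4], [-4, 6]]
trace(H) = 16, det(H) = 44
Eigenvalues: (16 +/- sqrt(80)) / 2 = 12.47, 3.528
Since both eigenvalues > 0, f is convex.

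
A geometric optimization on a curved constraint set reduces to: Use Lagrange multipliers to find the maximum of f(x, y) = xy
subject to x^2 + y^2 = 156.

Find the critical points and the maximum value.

Lagrange conditions: y = 2*lambda*x and x = 2*lambda*y
If x = 0 then y = 0, violating the constraint, so x, y != 0.
Dividing: y/x = x/y => x^2 = y^2 => y = x or y = -x
Constraint: 2x^2 = 156 => x^2 = 78 => x = +/-sqrt(78)
Critical points: (sqrt(78), sqrt(78)), (-sqrt(78), -sqrt(78)), (sqrt(78), -sqrt(78)), (-sqrt(78), sqrt(78))
  y = x:  xy = x^2 = 78  at (sqrt(78), sqrt(78)) and (-sqrt(78), -sqrt(78))
  y = -x: xy = -x^2 = -78 at (sqrt(78), -sqrt(78)) and (-sqrt(78), sqrt(78))
Maximum xy = 78 at (sqrt(78), sqrt(78)) and (-sqrt(78), -sqrt(78))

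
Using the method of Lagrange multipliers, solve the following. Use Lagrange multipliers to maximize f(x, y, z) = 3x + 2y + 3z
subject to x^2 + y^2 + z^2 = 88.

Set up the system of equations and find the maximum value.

Lagrange conditions: 3 = 2*lambda*x, 2 = 2*lambda*y, 3 = 2*lambda*z
So x:3 = y:2 = z:3, i.e. x = 3t, y = 2t, z = 3t
Constraint: t^2*(3^2 + 2^2 + 3^2) = 88
  t^2 * 22 = 88  =>  t = sqrt(4)
Maximum = 3*3t + 2*2t + 3*3t = 22*sqrt(4) = 44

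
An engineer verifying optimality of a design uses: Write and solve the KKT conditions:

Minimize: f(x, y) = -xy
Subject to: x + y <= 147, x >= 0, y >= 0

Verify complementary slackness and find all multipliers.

Problem: min -xy s.t. x + y <= 147 (multiplier lambda), x >= 0 (mu_x), y >= 0 (mu_y)
KKT stationarity: -y + lambda - mu_x = 0, -x + lambda - mu_y = 0, with lambda, mu_x, mu_y >= 0
Complementary slackness: lambda*(x + y - 147) = 0, mu_x*x = 0, mu_y*y = 0
If lambda = 0: y = -mu_x <= 0 and x = -mu_y <= 0 force x = y = 0 with f = 0; but x = y = 147/2 is feasible with f = -21609/4 < 0, so this is not the minimum. Hence lambda > 0 and x + y = 147.
Try x > 0, y > 0 (so mu_x = mu_y = 0): y = lambda, x = lambda => x = y = lambda
x + y = 147 => 2*lambda = 147 => lambda = 147/2
x* = y* = 147/2 > 0, consistent with mu_x = mu_y = 0.
(Any feasible point with x = 0 or y = 0 has f = 0 > -21609/4, so the minimum is not on those boundaries.)
min(-xy) = -21609/4 (i.e. max xy = 21609/4)
Multipliers: lambda = 147/2, mu_x = 0, mu_y = 0
Complementary slackness: lambda*(x + y - 147) = 147/2*(147/2 + 147/2 - 147) = 0, mu_x*x = 0*147/2 = 0, mu_y*y = 0*147/2 = 0. Satisfied.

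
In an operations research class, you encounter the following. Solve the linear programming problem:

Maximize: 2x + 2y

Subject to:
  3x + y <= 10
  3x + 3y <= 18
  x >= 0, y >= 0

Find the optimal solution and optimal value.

Feasible vertices: (0, 0), (0, 6), (2, 4), (10/3, 0)
Objective 2x + 2y at each:
  (0, 0): 0
  (0, 6): 12
  (2, 4): 12
  (10/3, 0): 20/3
Maximum is 12 at (0, 6).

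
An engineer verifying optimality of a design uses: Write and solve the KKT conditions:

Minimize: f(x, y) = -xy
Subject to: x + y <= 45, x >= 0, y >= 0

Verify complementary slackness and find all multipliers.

Problem: min -xy s.t. x + y <= 45 (multiplier lambda), x >= 0 (mu_x), y >= 0 (mu_y)
KKT stationarity: -y + lambda - mu_x = 0, -x + lambda - mu_y = 0, with lambda, mu_x, mu_y >= 0
Complementary slackness: lambda*(x + y - 45) = 0, mu_x*x = 0, mu_y*y = 0
If lambda = 0: y = -mu_x <= 0 and x = -mu_y <= 0 force x = y = 0 with f = 0; but x = y = 45/2 is feasible with f = -2025/4 < 0, so this is not the minimum. Hence lambda > 0 and x + y = 45.
Try x > 0, y > 0 (so mu_x = mu_y = 0): y = lambda, x = lambda => x = y = lambda
x + y = 45 => 2*lambda = 45 => lambda = 45/2
x* = y* = 45/2 > 0, consistent with mu_x = mu_y = 0.
(Any feasible point with x = 0 or y = 0 has f = 0 > -2025/4, so the minimum is not on those boundaries.)
min(-xy) = -2025/4 (i.e. max xy = 2025/4)
Multipliers: lambda = 45/2, mu_x = 0, mu_y = 0
Complementary slackness: lambda*(x + y - 45) = 45/2*(45/2 + 45/2 - 45) = 0, mu_x*x = 0*45/2 = 0, mu_y*y = 0*45/2 = 0. Satisfied.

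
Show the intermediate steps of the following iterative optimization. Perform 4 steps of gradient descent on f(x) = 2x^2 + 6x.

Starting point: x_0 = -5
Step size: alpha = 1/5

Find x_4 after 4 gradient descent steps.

f(x) = 2x^2 + 6x, f'(x) = 4x + (6)
Step 1: f'(-5) = -14, x_1 = -5 - 1/5 * -14 = -11/5
Step 2: f'(-11/5) = -14/5, x_2 = -11/5 - 1/5 * -14/5 = -41/25
Step 3: f'(-41/25) = -14/25, x_3 = -41/25 - 1/5 * -14/25 = -191/125
Step 4: f'(-191/125) = -14/125, x_4 = -191/125 - 1/5 * -14/125 = -941/625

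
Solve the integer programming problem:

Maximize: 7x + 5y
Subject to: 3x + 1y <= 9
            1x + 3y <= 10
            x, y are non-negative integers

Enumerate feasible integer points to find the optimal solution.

Constraint 1: 3x + 1y <= 9
Constraint 2: 1x + 3y <= 10
Feasible x range (need y >= 0): 0 <= x <= min(9/3, 10/1) => x in {0, ..., 3}.
Enumerate feasible integer points row by row (the coefficient of y is 5 > 0, so for each x the largest feasible y gives the best value):
  x = 0: y <= min((9 - 3*0)/1, (10 - 1*0)/3) => y in {0, ..., 3}; best 7*0 + 5*3 = 15
  x = 1: y <= min((9 - 3*1)/1, (10 - 1*1)/3) => y in {0, ..., 3}; best 7*1 + 5*3 = 22
  x = 2: y <= min((9 - 3*2)/1, (10 - 1*2)/3) => y in {0, ..., 2}; best 7*2 + 5*2 = 24
  x = 3: y <= min((9 - 3*3)/1, (10 - 1*3)/3) => y in {0}; best 7*3 + 5*0 = 21
The maximum 7x + 5y = 24 is achieved at x = 2, y = 2.
Check: 3*2 + 1*2 = 8 <= 9 and 1*2 + 3*2 = 8 <= 10.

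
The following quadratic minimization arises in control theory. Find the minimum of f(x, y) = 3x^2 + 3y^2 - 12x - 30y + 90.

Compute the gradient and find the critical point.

f(x,y) = 3x^2 + 3y^2 - 12x - 30y + 90
df/dx = 6x + (-12) = 0  =>  x = 2
df/dy = 6y + (-30) = 0  =>  y = 5
f(2, 5) = 3*(2)^2 + 3*(5)^2 + -12*(2) + -30*(5) + 90 = 3
Hessian is diagonal with entries 6, 6 > 0, so this is a minimum.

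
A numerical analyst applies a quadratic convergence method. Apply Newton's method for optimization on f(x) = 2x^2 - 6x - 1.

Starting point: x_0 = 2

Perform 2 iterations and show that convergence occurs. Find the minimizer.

f(x) = 2x^2 - 6x - 1, f'(x) = 4x + (-6), f''(x) = 4
Step 1: f'(2) = 2, x_1 = 2 - 2/4 = 3/2
Step 2: f'(3/2) = 0, x_2 = 3/2 (converged)
Newton's method converges in 1 step for quadratics.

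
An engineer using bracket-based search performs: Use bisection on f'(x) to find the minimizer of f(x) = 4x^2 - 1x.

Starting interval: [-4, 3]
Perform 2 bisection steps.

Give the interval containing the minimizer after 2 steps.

Finding critical point of f(x) = 4x^2 - 1x using bisection on f'(x) = 8x + -1.
f'(x) = 0 when x = 1/8.
Starting interval: [-4, 3]
Step 1: mid = -1/2, f'(mid) = -5, new interval = [-1/2, 3]
Step 2: mid = 5/4, f'(mid) = 9, new interval = [-1/2, 5/4]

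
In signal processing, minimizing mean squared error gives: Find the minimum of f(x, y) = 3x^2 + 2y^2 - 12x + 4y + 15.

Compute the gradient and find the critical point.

f(x,y) = 3x^2 + 2y^2 - 12x + 4y + 15
df/dx = 6x + (-12) = 0  =>  x = 2
df/dy = 4y + (4) = 0  =>  y = -1
f(2, -1) = 3*(2)^2 + 2*(-1)^2 + -12*(2) + 4*(-1) + 15 = 1
Hessian is diagonal with entries 6, 4 > 0, so this is a minimum.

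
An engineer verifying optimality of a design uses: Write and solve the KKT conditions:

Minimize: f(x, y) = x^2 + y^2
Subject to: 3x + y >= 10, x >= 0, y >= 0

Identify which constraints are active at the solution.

KKT conditions for min x^2 + y^2 s.t. 3x + 1y >= 10, x >= 0, y >= 0:
Stationarity: 2x = mu*3 + mu_x, 2y = mu*1 + mu_y, with mu, mu_x, mu_y >= 0
Complementary slackness: mu*(3x + y - 10) = 0, mu_x*x = 0, mu_y*y = 0
(0, 0) is infeasible (3*0 + 1*0 < 10), so if mu = 0 stationarity would force x = mu_x/2 >= 0, y = mu_y/2 >= 0 with mu_x*x = mu_y*y = 0, i.e. x = y = 0: contradiction. Hence mu > 0 and 3x + y = 10 is active.
Try x > 0, y > 0 (so mu_x = mu_y = 0): x = 3*mu/2, y = 1*mu/2
Substitute: 3*(3*mu/2) + 1*(1*mu/2) = 10
  mu*10/2 = 10 => mu = 2
x* = 3 > 0, y* = 1 > 0, consistent with mu_x = mu_y = 0.
f is convex and the constraints are linear, so this KKT point is the global minimum.
f* = 10
Active constraints: 3x + y >= 10 (holds with equality, mu = 2 > 0); x >= 0 and y >= 0 are inactive (mu_x = mu_y = 0).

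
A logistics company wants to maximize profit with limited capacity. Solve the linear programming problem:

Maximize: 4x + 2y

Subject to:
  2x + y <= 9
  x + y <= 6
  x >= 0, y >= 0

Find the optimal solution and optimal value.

Feasible vertices: (0, 0), (0, 6), (3, 3), (9/2, 0)
Objective 4x + 2y at each:
  (0, 0): 0
  (0, 6): 12
  (3, 3): 18
  (9/2, 0): 18
Maximum is 18 at (3, 3).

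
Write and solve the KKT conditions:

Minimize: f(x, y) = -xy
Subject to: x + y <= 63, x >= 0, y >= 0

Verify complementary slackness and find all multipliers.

Problem: min -xy s.t. x + y <= 63 (multiplier lambda), x >= 0 (mu_x), y >= 0 (mu_y)
KKT stationarity: -y + lambda - mu_x = 0, -x + lambda - mu_y = 0, with lambda, mu_x, mu_y >= 0
Complementary slackness: lambda*(x + y - 63) = 0, mu_x*x = 0, mu_y*y = 0
If lambda = 0: y = -mu_x <= 0 and x = -mu_y <= 0 force x = y = 0 with f = 0; but x = y = 63/2 is feasible with f = -3969/4 < 0, so this is not the minimum. Hence lambda > 0 and x + y = 63.
Try x > 0, y > 0 (so mu_x = mu_y = 0): y = lambda, x = lambda => x = y = lambda
x + y = 63 => 2*lambda = 63 => lambda = 63/2
x* = y* = 63/2 > 0, consistent with mu_x = mu_y = 0.
(Any feasible point with x = 0 or y = 0 has f = 0 > -3969/4, so the minimum is not on those boundaries.)
min(-xy) = -3969/4 (i.e. max xy = 3969/4)
Multipliers: lambda = 63/2, mu_x = 0, mu_y = 0
Complementary slackness: lambda*(x + y - 63) = 63/2*(63/2 + 63/2 - 63) = 0, mu_x*x = 0*63/2 = 0, mu_y*y = 0*63/2 = 0. Satisfied.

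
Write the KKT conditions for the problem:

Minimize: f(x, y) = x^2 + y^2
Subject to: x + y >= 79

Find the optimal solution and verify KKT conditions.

KKT conditions for min x^2 + y^2 s.t. x + y >= 79:
Stationarity: 2x = mu, 2y = mu
So x = y = mu/2.
Complementary slackness: mu*(x + y - 79) = 0
Primal feasibility: x + y >= 79; dual feasibility: mu >= 0
If mu = 0 then x = y = 0, but 0 + 0 < 79 is infeasible, so the constraint is active.
Constraint active: x + y = 2*(mu/2) = 79 => mu = 79
x = y = 79/2, f = 6241/2
Verify: stationarity 2*(79/2) = 79 = mu; primal 79/2 + 79/2 = 79 >= 79; dual mu = 79 >= 0; complementary slackness 79*(79 - 79) = 0. All KKT conditions hold.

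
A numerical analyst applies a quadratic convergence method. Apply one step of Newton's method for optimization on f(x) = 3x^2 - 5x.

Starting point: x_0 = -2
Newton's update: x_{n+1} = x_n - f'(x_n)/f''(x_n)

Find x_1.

f(x) = 3x^2 - 5x
f'(x) = 6x + (-5), f''(x) = 6
Newton step: x_1 = x_0 - f'(x_0)/f''(x_0)
f'(-2) = -17
x_1 = -2 - -17/6 = 5/6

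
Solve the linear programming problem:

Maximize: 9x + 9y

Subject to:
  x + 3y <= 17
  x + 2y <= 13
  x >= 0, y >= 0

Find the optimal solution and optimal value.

Feasible vertices: (0, 0), (0, 17/3), (5, 4), (13, 0)
Objective 9x + 9y at each:
  (0, 0): 0
  (0, 17/3): 51
  (5, 4): 81
  (13, 0): 117
Maximum is 117 at (13, 0).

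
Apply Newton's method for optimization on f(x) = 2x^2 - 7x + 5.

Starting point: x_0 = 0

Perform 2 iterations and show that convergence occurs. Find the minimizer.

f(x) = 2x^2 - 7x + 5, f'(x) = 4x + (-7), f''(x) = 4
Step 1: f'(0) = -7, x_1 = 0 - -7/4 = 7/4
Step 2: f'(7/4) = 0, x_2 = 7/4 (converged)
Newton's method converges in 1 step for quadratics.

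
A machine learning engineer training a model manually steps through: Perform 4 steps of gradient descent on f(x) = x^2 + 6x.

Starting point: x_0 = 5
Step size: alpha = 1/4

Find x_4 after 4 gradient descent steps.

f(x) = x^2 + 6x, f'(x) = 2x + (6)
Step 1: f'(5) = 16, x_1 = 5 - 1/4 * 16 = 1
Step 2: f'(1) = 8, x_2 = 1 - 1/4 * 8 = -1
Step 3: f'(-1) = 4, x_3 = -1 - 1/4 * 4 = -2
Step 4: f'(-2) = 2, x_4 = -2 - 1/4 * 2 = -5/2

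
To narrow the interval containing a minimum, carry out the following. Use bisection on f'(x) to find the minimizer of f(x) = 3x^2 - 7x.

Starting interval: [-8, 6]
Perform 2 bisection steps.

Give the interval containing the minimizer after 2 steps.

Finding critical point of f(x) = 3x^2 - 7x using bisection on f'(x) = 6x + -7.
f'(x) = 0 when x = 7/6.
Starting interval: [-8, 6]
Step 1: mid = -1, f'(mid) = -13, new interval = [-1, 6]
Step 2: mid = 5/2, f'(mid) = 8, new interval = [-1, 5/2]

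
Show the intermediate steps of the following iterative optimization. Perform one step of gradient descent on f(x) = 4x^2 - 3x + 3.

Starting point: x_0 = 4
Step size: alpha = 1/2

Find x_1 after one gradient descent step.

f(x) = 4x^2 - 3x + 3
f'(x) = 8x - 3
f'(4) = 8*4 + (-3) = 29
x_1 = x_0 - alpha * f'(x_0) = 4 - 1/2 * 29 = -21/2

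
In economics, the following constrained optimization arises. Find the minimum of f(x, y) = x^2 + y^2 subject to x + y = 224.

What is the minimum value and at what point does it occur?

Substitute y = 224 - x into f(x,y) = x^2 + y^2:
g(x) = x^2 + (224 - x)^2 = 2x^2 - 448x + 50176
g'(x) = 4x - 448 = 0  =>  x = 112
y = 224 - 112 = 112
Minimum value = 112^2 + 112^2 = 25088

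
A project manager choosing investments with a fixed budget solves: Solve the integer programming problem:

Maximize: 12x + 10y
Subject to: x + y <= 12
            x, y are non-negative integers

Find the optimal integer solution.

Objective: 12x + 10y, constraint: x + y <= 12
Coefficient of x is 12 >= coefficient of y is 10, so allocate the entire budget to x.
Optimal: x = 12, y = 0, value = 144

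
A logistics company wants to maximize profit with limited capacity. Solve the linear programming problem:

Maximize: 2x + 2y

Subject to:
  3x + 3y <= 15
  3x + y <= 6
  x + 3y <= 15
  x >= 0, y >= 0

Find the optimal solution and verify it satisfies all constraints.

Feasible vertices: (0, 0), (0, 5), (1/2, 9/2), (2, 0)
Objective 2x + 2y at each vertex:
  (0, 0): 0
  (0, 5): 10
  (1/2, 9/2): 10
  (2, 0): 4
Maximum is 10 at (0, 5).
Verify constraints at (x, y) = (0, 5):
  3*0 + 3*5 = 15 <= 15 (active)
  3*0 + 1*5 = 5 <= 6
  1*0 + 3*5 = 15 <= 15 (active)
  x = 0 >= 0, y = 5 >= 0. All constraints satisfied.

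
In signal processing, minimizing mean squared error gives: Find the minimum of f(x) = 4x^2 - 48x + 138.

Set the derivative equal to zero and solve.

f(x) = 4x^2 - 48x + 138
f'(x) = 8x + (-48) = 0
x = 48/8 = 6
f(6) = -6
Since f''(x) = 8 > 0, this is a minimum.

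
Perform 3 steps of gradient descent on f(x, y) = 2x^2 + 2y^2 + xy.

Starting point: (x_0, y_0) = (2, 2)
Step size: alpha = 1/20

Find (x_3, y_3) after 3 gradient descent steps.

f(x,y) = 2x^2 + 2y^2 + xy
grad_x = 4x + 1y, grad_y = 4y + 1x
Step 1: grad = (10, 10), (3/2, 3/2)
Step 2: grad = (15/2, 15/2), (9/8, 9/8)
Step 3: grad = (45/8, 45/8), (27/32, 27/32)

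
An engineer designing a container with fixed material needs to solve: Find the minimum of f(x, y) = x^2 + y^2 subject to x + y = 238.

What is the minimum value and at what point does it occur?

Substitute y = 238 - x into f(x,y) = x^2 + y^2:
g(x) = x^2 + (238 - x)^2 = 2x^2 - 476x + 56644
g'(x) = 4x - 476 = 0  =>  x = 119
y = 238 - 119 = 119
Minimum value = 119^2 + 119^2 = 28322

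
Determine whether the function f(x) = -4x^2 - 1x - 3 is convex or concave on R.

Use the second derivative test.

f(x) = -4x^2 - 1x - 3
f'(x) = -8x - 1
f''(x) = -8
Since f''(x) = -8 < 0 for all x, f is concave on R.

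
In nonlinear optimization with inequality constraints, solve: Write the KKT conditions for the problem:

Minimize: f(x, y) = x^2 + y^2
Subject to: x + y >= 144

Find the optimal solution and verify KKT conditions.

KKT conditions for min x^2 + y^2 s.t. x + y >= 144:
Stationarity: 2x = mu, 2y = mu
So x = y = mu/2.
Complementary slackness: mu*(x + y - 144) = 0
Primal feasibility: x + y >= 144; dual feasibility: mu >= 0
If mu = 0 then x = y = 0, but 0 + 0 < 144 is infeasible, so the constraint is active.
Constraint active: x + y = 2*(mu/2) = 144 => mu = 144
x = y = 72, f = 10368
Verify: stationarity 2*72 = 144 = mu; primal 72 + 72 = 144 >= 144; dual mu = 144 >= 0; complementary slackness 144*(144 - 144) = 0. All KKT conditions hold.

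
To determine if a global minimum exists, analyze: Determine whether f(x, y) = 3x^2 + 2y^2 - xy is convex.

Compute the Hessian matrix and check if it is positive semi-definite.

f(x,y) = 3x^2 + 2y^2 - xy
Hessian H = [[6, -1], [-1, 4]]
trace(H) = 10, det(H) = 23
Eigenvalues: (10 +/- sqrt(8)) / 2 = 6.414, 3.586
Since both eigenvalues > 0, f is convex.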